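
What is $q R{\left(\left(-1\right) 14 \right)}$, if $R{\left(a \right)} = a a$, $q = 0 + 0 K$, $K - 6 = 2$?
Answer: $0$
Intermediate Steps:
$K = 8$ ($K = 6 + 2 = 8$)
$q = 0$ ($q = 0 + 0 \cdot 8 = 0 + 0 = 0$)
$R{\left(a \right)} = a^{2}$
$q R{\left(\left(-1\right) 14 \right)} = 0 \left(\left(-1\right) 14\right)^{2} = 0 \left(-14\right)^{2} = 0 \cdot 196 = 0$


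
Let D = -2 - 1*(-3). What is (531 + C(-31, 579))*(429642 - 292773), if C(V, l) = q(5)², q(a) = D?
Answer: 72814308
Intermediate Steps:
D = 1 (D = -2 + 3 = 1)
q(a) = 1
C(V, l) = 1 (C(V, l) = 1² = 1)
(531 + C(-31, 579))*(429642 - 292773) = (531 + 1)*(429642 - 292773) = 532*136869 = 72814308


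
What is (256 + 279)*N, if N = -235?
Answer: -125725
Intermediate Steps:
(256 + 279)*N = (256 + 279)*(-235) = 535*(-235) = -125725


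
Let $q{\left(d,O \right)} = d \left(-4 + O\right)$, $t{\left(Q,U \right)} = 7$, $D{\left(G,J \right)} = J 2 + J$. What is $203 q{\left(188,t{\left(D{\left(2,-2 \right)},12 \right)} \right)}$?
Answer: $114492$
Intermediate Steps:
$D{\left(G,J \right)} = 3 J$ ($D{\left(G,J \right)} = 2 J + J = 3 J$)
$203 q{\left(188,t{\left(D{\left(2,-2 \right)},12 \right)} \right)} = 203 \cdot 188 \left(-4 + 7\right) = 203 \cdot 188 \cdot 3 = 203 \cdot 564 = 114492$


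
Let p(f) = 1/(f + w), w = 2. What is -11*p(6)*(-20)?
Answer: 55/2 ≈ 27.500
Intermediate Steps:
p(f) = 1/(2 + f) (p(f) = 1/(f + 2) = 1/(2 + f))
-11*p(6)*(-20) = -11/(2 + 6)*(-20) = -11/8*(-20) = 55/2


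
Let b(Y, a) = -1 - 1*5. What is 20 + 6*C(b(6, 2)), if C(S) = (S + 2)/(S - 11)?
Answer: 364/17 ≈ 21.412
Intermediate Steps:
b(Y, a) = -6 (b(Y, a) = -1 - 5 = -6)
C(S) = (2 + S)/(-11 + S)
20 + 6*C(b(6, 2)) = 20 + 6*((2 - 6)/(-11 - 6)) = 20 + 6*(-4/(-17)) = 20 + 6*(-1/17*(-4)) = 20 + 6*(4/17) = 20 + 24/17 = 364/17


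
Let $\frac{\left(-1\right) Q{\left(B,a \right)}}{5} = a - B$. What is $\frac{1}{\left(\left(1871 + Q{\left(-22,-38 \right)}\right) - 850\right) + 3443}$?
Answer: $\frac{1}{4544} \approx 0.00022007$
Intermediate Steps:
$Q{\left(B,a \right)} = - 5 a + 5 B$ ($Q{\left(B,a \right)} = - 5 \left(a - B\right) = - 5 a + 5 B$)
$\frac{1}{\left(\left(1871 + Q{\left(-22,-38 \right)}\right) - 850\right) + 3443} = \frac{1}{\left(\left(1871 + \left(\left(-5\right) \left(-38\right) + 5 \left(-22\right)\right)\right) - 850\right) + 3443} = \frac{1}{\left(\left(1871 + \left(190 - 110\right)\right) - 850\right) + 3443} = \frac{1}{\left(\left(1871 + 80\right) - 850\right) + 3443} = \frac{1}{\left(1951 - 850\right) + 3443} = \frac{1}{1101 + 3443} = \frac{1}{4544}$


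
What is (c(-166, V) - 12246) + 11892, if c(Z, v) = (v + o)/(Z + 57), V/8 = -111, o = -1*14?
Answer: -37684/109 ≈ -345.72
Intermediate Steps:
o = -14
V = -888 (V = 8*(-111) = -888)
c(Z, v) = (-14 + v)/(57 + Z) (c(Z, v) = (v - 14)/(Z + 57) = (-14 + v)/(57 + Z))
(c(-166, V) - 12246) + 11892 = ((-14 - 888)/(57 - 166) - 12246) + 11892 = (-902/(-109) - 12246) + 11892 = (-1/109*(-902) - 12246) + 11892 = (902/109 - 12246) + 11892 = -1333912/109 + 11892 = -37684/109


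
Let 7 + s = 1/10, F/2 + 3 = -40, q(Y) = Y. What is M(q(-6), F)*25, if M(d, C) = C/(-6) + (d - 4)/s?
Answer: 9075/23 ≈ 394.57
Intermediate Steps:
F = -86 (F = -6 + 2*(-40) = -6 - 80 = -86)
s = -69/10 (s = -7 + 1/10 = -69/10 ≈ -6.9000)
M(d, C) = 40/69 - 10*d/69 - C/6 (M(d, C) = C/(-6) + (d - 4)/(-69/10) = C*(-1/6) + (-4 + d)*(-10/69) = -C/6 + (40/69 - 10*d/69) = 40/69 - 10*d/69 - C/6)
M(q(-6), F)*25 = (40/69 - 10/69*(-6) - 1/6*(-86))*25 = (40/69 + 20/23 + 43/3)*25 = (363/23)*25 = 9075/23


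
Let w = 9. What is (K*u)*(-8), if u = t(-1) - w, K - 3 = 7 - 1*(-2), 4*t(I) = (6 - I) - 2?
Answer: 744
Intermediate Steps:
t(I) = 1 - I/4 (t(I) = ((6 - I) - 2)/4 = (4 - I)/4 = 1 - I/4)
K = 12 (K = 3 + (7 - 1*(-2)) = 3 + (7 + 2) = 3 + 9 = 12)
u = -31/4 (u = (1 - ¼*(-1)) - 1*9 = (1 + ¼) - 9 = 5/4 - 9 = -31/4 ≈ -7.7500)
(K*u)*(-8) = (12*(-31/4))*(-8) = -93*(-8) = 744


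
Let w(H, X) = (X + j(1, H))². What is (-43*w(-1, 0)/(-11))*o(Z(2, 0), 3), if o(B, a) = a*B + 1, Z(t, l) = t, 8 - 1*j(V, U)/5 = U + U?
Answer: 752500/11 ≈ 68409.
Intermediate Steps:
j(V, U) = 40 - 10*U (j(V, U) = 40 - 5*(U + U) = 40 - 10*U)
w(H, X) = (40 + X - 10*H)² (w(H, X) = (X + (40 - 10*H))² = (40 + X - 10*H)²)
o(B, a) = 1 + B*a (o(B, a) = B*a + 1 = 1 + B*a)
(-43*w(-1, 0)/(-11))*o(Z(2, 0), 3) = (-43*(40 + 0 - 10*(-1))²/(-11))*(1 + 2*3) = (-43*(40 + 0 + 10)²*(-1)/11)*(1 + 6) = -43*50²*(-1)/11*7 = -107500*(-1)/11*7 = -43*(-2500/11)*7 = (107500/11)*7 = 752500/11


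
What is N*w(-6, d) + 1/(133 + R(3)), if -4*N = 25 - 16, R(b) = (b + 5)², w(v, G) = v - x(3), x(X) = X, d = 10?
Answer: 15961/788 ≈ 20.255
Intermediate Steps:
w(v, G) = -3 + v (w(v, G) = v - 1*3 = v - 3 = -3 + v)
R(b) = (5 + b)²
N = -9/4 (N = -(25 - 16)/4 = -¼*9 = -9/4 ≈ -2.2500)
N*w(-6, d) + 1/(133 + R(3)) = -9*(-3 - 6)/4 + 1/(133 + (5 + 3)²) = -9/4*(-9) + 1/(133 + 8²) = 81/4 + 1/(133 + 64) = 81/4 + 1/197 = 15961/788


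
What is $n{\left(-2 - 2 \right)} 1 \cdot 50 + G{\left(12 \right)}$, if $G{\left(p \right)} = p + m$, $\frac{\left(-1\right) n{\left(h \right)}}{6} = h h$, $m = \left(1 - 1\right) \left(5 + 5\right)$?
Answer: $-4788$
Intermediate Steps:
$m = 0$ ($m = 0 \cdot 10 = 0$)
$n{\left(h \right)} = - 6 h^{2}$ ($n{\left(h \right)} = - 6 h h = - 6 h^{2}$)
$G{\left(p \right)} = p$ ($G{\left(p \right)} = p + 0 = p$)
$n{\left(-2 - 2 \right)} 1 \cdot 50 + G{\left(12 \right)} = - 6 \left(-2 - 2\right)^{2} \cdot 1 \cdot 50 + 12 = - 6 \left(-4\right)^{2} \cdot 1 \cdot 50 + 12 = \left(-6\right) 16 \cdot 1 \cdot 50 + 12 = \left(-96\right) 1 \cdot 50 + 12 = \left(-96\right) 50 + 12 = -4800 + 12 = -4788$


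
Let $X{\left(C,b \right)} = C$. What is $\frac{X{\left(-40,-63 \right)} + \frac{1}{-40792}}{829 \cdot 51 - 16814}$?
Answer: $- \frac{1631681}{1038768280} \approx -0.0015708$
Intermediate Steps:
$\frac{X{\left(-40,-63 \right)} + \frac{1}{-40792}}{829 \cdot 51 - 16814} = \frac{-40 + \frac{1}{-40792}}{829 \cdot 51 - 16814} = \frac{-40 - \frac{1}{40792}}{42279 - 16814} = - \frac{1631681}{40792 \cdot 25465} = \left(- \frac{1631681}{40792}\right) \frac{1}{25465} = - \frac{1631681}{1038768280}$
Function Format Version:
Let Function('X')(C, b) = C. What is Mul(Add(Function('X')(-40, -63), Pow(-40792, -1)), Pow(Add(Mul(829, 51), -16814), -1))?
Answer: Rational(-1631681, 1038768280) ≈ -0.0015708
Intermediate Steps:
Mul(Add(Function('X')(-40, -63), Pow(-40792, -1)), Pow(Add(Mul(829, 51), -16814), -1)) = Mul(Add(-40, Pow(-40792, -1)), Pow(Add(Mul(829, 51), -16814), -1)) = Mul(Add(-40, Rational(-1, 40792)), Pow(Add(42279, -16814), -1)) = Mul(Rational(-1631681, 40792), Pow(25465, -1)) = Mul(Rational(-1631681, 40792), Rational(1, 25465)) = Rational(-1631681, 1038768280)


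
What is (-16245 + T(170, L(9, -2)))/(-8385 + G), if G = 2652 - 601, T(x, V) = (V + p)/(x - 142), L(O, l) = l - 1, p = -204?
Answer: 455067/177352 ≈ 2.5659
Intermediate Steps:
L(O, l) = -1 + l
T(x, V) = (-204 + V)/(-142 + x) (T(x, V) = (V - 204)/(x - 142) = (-204 + V)/(-142 + x))
G = 2051
(-16245 + T(170, L(9, -2)))/(-8385 + G) = (-16245 + (-204 + (-1 - 2))/(-142 + 170))/(-8385 + 2051) = (-16245 + (-204 - 3)/28)/(-6334) = (-16245 + (1/28)*(-207))*(-1/6334) = (-16245 - 207/28)*(-1/6334) = -455067/28*(-1/6334) = 455067/177352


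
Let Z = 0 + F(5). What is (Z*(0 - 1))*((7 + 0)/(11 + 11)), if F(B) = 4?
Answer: -14/11 ≈ -1.2727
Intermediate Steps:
Z = 4 (Z = 0 + 4 = 4)
(Z*(0 - 1))*((7 + 0)/(11 + 11)) = (4*(0 - 1))*((7 + 0)/(11 + 11)) = (4*(-1))*(7/22) = -28/22 = -4*7/22 = -14/11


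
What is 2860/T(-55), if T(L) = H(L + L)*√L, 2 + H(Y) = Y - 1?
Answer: 52*I*√55/113 ≈ 3.4128*I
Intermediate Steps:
H(Y) = -3 + Y (H(Y) = -2 + (Y - 1) = -2 + (-1 + Y) = -3 + Y)
T(L) = √L*(-3 + 2*L) (T(L) = (-3 + (L + L))*√L = (-3 + 2*L)*√L = √L*(-3 + 2*L))
2860/T(-55) = 2860/((√(-55)*(-3 + 2*(-55)))) = 2860/(((I*√55)*(-3 - 110))) = 2860/(((I*√55)*(-113))) = 2860/((-113*I*√55)) = 2860*(I*√55/6215) = 52*I*√55/113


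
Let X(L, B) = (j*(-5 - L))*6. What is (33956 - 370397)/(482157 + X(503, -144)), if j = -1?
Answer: -16021/23105 ≈ -0.69340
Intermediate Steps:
X(L, B) = 30 + 6*L (X(L, B) = -(-5 - L)*6 = (5 + L)*6 = 30 + 6*L)
(33956 - 370397)/(482157 + X(503, -144)) = (33956 - 370397)/(482157 + (30 + 6*503)) = -336441/(482157 + (30 + 3018)) = -336441/(482157 + 3048) = -336441/485205 = -336441*1/485205 = -16021/23105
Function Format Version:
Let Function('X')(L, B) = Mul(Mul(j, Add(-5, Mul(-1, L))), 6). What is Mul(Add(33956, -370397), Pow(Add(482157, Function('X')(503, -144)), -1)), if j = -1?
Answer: Rational(-16021, 23105) ≈ -0.69340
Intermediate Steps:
Function('X')(L, B) = Add(30, Mul(6, L)) (Function('X')(L, B) = Mul(Mul(-1, Add(-5, Mul(-1, L))), 6) = Mul(Add(5, L), 6) = Add(30, Mul(6, L)))
Mul(Add(33956, -370397), Pow(Add(482157, Function('X')(503, -144)), -1)) = Mul(Add(33956, -370397), Pow(Add(482157, Add(30, Mul(6, 503))), -1)) = Mul(-336441, Pow(Add(482157, Add(30, 3018)), -1)) = Mul(-336441, Pow(Add(482157, 3048), -1)) = Mul(-336441, Pow(485205, -1)) = Mul(-336441, Rational(1, 485205)) = Rational(-16021, 23105)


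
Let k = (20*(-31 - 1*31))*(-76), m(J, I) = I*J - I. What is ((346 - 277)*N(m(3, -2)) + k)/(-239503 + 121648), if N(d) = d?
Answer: -93964/117855 ≈ -0.79729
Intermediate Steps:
m(J, I) = -I + I*J
k = 94240 (k = (20*(-31 - 31))*(-76) = (20*(-62))*(-76) = -1240*(-76) = 94240)
((346 - 277)*N(m(3, -2)) + k)/(-239503 + 121648) = ((346 - 277)*(-2*(-1 + 3)) + 94240)/(-239503 + 121648) = (69*(-2*2) + 94240)/(-117855) = (69*(-4) + 94240)*(-1/117855) = (-276 + 94240)*(-1/117855) = 93964*(-1/117855) = -93964/117855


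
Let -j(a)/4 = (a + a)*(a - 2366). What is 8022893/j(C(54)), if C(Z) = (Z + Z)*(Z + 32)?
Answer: -8022893/514332288 ≈ -0.015599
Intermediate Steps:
C(Z) = 2*Z*(32 + Z) (C(Z) = (2*Z)*(32 + Z) = 2*Z*(32 + Z))
j(a) = -8*a*(-2366 + a) (j(a) = -4*(a + a)*(a - 2366) = -4*2*a*(-2366 + a) = -8*a*(-2366 + a))
8022893/j(C(54)) = 8022893/((8*(2*54*(32 + 54))*(2366 - 2*54*(32 + 54)))) = 8022893/((8*(2*54*86)*(2366 - 2*54*86))) = 8022893/((8*9288*(2366 - 1*9288))) = 8022893/((8*9288*(2366 - 9288))) = 8022893/((8*9288*(-6922))) = 8022893/(-514332288) = 8022893*(-1/514332288) = -8022893/514332288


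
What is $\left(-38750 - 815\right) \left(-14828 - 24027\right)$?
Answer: $1537298075$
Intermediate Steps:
$\left(-38750 - 815\right) \left(-14828 - 24027\right) = \left(-39565\right) \left(-38855\right) = 1537298075$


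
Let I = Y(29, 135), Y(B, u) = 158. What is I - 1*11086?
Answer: -10928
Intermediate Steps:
I = 158
I - 1*11086 = 158 - 1*11086 = 158 - 11086 = -10928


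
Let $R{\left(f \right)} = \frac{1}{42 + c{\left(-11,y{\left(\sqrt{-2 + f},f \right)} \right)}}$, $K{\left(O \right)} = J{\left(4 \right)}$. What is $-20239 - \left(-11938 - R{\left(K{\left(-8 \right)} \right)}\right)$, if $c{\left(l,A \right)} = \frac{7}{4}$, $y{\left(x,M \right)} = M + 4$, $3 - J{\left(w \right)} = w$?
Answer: $- \frac{1452671}{175} \approx -8301.0$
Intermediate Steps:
$J{\left(w \right)} = 3 - w$
$y{\left(x,M \right)} = 4 + M$
$K{\left(O \right)} = -1$ ($K{\left(O \right)} = 3 - 4 = -1$)
$c{\left(l,A \right)} = \frac{7}{4}$ ($c{\left(l,A \right)} = 7 \cdot \frac{1}{4} = \frac{7}{4}$)
$R{\left(f \right)} = \frac{4}{175}$ ($R{\left(f \right)} = \frac{1}{42 + \frac{7}{4}} = \frac{1}{\frac{175}{4}} = \frac{4}{175}$)
$-20239 - \left(-11938 - R{\left(K{\left(-8 \right)} \right)}\right) = -20239 - \left(-11938 - \frac{4}{175}\right) = -20239 - - \frac{2089154}{175} = -20239 + \frac{2089154}{175} = - \frac{1452671}{175}$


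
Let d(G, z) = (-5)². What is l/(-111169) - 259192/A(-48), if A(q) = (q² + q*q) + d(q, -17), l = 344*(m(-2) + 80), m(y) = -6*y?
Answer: -28960740632/515045977 ≈ -56.229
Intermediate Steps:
d(G, z) = 25
l = 31648 (l = 344*(-6*(-2) + 80) = 344*(12 + 80) = 344*92 = 31648)
A(q) = 25 + 2*q² (A(q) = (q² + q*q) + 25 = (q² + q²) + 25 = 2*q² + 25 = 25 + 2*q²)
l/(-111169) - 259192/A(-48) = 31648/(-111169) - 259192/(25 + 2*(-48)²) = 31648*(-1/111169) - 259192/(25 + 2*2304) = -31648/111169 - 259192/(25 + 4608) = -31648/111169 - 259192/4633 = -28960740632/515045977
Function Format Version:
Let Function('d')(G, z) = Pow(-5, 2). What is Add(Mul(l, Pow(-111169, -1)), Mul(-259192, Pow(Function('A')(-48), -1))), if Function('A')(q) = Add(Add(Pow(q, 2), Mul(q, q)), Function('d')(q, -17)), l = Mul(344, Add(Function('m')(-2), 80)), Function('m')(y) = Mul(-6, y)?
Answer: Rational(-28960740632, 515045977) ≈ -56.229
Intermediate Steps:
Function('d')(G, z) = 25
l = 31648 (l = Mul(344, Add(Mul(-6, -2), 80)) = Mul(344, Add(12, 80)) = Mul(344, 92) = 31648)
Function('A')(q) = Add(25, Mul(2, Pow(q, 2))) (Function('A')(q) = Add(Add(Pow(q, 2), Mul(q, q)), 25) = Add(Add(Pow(q, 2), Pow(q, 2)), 25) = Add(Mul(2, Pow(q, 2)), 25) = Add(25, Mul(2, Pow(q, 2))))
Add(Mul(l, Pow(-111169, -1)), Mul(-259192, Pow(Function('A')(-48), -1))) = Add(Mul(31648, Pow(-111169, -1)), Mul(-259192, Pow(Add(25, Mul(2, Pow(-48, 2))), -1))) = Add(Mul(31648, Rational(-1, 111169)), Mul(-259192, Pow(Add(25, Mul(2, 2304)), -1))) = Add(Rational(-31648, 111169), Mul(-259192, Pow(Add(25, 4608), -1))) = Add(Rational(-31648, 111169), Mul(-259192, Pow(4633, -1))) = Add(Rational(-31648, 111169), Mul(-259192, Rational(1, 4633))) = Add(Rational(-31648, 111169), Rational(-259192, 4633)) = Rational(-28960740632, 515045977)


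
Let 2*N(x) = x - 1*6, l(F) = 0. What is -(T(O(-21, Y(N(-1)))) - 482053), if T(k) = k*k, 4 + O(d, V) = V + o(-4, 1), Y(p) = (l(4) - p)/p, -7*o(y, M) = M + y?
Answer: 23619573/49 ≈ 4.8203e+5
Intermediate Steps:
N(x) = -3 + x/2 (N(x) = (x - 1*6)/2 = (x - 6)/2 = (-6 + x)/2 = -3 + x/2)
o(y, M) = -M/7 - y/7 (o(y, M) = -(M + y)/7 = -M/7 - y/7)
Y(p) = -1 (Y(p) = (0 - p)/p = (-p)/p = -1)
O(d, V) = -25/7 + V (O(d, V) = -4 + (V + (-⅐*1 - ⅐*(-4))) = -4 + (V + (-⅐ + 4/7)) = -4 + (V + 3/7) = -4 + (3/7 + V) = -25/7 + V)
T(k) = k²
-(T(O(-21, Y(N(-1)))) - 482053) = -((-25/7 - 1)² - 482053) = -((-32/7)² - 482053) = -(1024/49 - 482053) = -1*(-23619573/49) = 23619573/49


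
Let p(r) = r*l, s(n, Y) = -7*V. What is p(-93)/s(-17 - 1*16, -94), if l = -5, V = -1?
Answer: 465/7 ≈ 66.429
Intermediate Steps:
s(n, Y) = 7 (s(n, Y) = -7*(-1) = 7)
p(r) = -5*r (p(r) = r*(-5) = -5*r)
p(-93)/s(-17 - 1*16, -94) = -5*(-93)/7 = 465*(⅐) = 465/7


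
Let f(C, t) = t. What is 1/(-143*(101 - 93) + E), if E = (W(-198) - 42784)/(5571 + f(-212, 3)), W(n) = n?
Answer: -2787/3209819 ≈ -0.00086827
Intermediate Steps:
E = -21491/2787 (E = (-198 - 42784)/(5571 + 3) = -42982/5574 = -42982*1/5574 = -21491/2787 ≈ -7.7112)
1/(-143*(101 - 93) + E) = 1/(-143*(101 - 93) - 21491/2787) = 1/(-143*8 - 21491/2787) = 1/(-1144 - 21491/2787) = 1/(-3209819/2787) = -2787/3209819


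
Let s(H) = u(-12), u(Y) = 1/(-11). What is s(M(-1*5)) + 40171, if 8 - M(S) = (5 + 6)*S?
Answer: 441880/11 ≈ 40171.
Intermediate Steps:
M(S) = 8 - 11*S (M(S) = 8 - (5 + 6)*S = 8 - 11*S)
u(Y) = -1/11
s(H) = -1/11
s(M(-1*5)) + 40171 = -1/11 + 40171 = 441880/11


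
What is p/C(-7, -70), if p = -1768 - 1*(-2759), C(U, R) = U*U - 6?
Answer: 991/43 ≈ 23.047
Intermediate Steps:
C(U, R) = -6 + U² (C(U, R) = U² - 6 = -6 + U²)
p = 991 (p = -1768 + 2759 = 991)
p/C(-7, -70) = 991/(-6 + (-7)²) = 991/(-6 + 49) = 991/43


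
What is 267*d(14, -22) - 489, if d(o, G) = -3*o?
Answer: -11703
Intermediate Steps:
267*d(14, -22) - 489 = 267*(-3*14) - 489 = 267*(-42) - 489 = -11214 - 489 = -11703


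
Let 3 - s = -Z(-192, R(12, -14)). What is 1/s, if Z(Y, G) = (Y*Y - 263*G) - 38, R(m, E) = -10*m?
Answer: 1/68389 ≈ 1.4622e-5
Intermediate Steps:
Z(Y, G) = -38 + Y² - 263*G (Z(Y, G) = (Y² - 263*G) - 38 = -38 + Y² - 263*G)
s = 68389 (s = 3 - (-1)*(-38 + (-192)² - (-2630)*12) = 3 - (-1)*(-38 + 36864 - 263*(-120)) = 3 - (-1)*(-38 + 36864 + 31560) = 3 - (-1)*68386 = 3 - 1*(-68386) = 3 + 68386 = 68389)
1/s = 1/68389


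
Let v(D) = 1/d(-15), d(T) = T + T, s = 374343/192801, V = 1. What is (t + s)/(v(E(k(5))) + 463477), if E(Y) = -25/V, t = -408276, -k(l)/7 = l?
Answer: -11748603990/13337137709 ≈ -0.88089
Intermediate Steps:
k(l) = -7*l
s = 124781/64267 (s = 374343*(1/192801) = 124781/64267 ≈ 1.9416)
E(Y) = -25 (E(Y) = -25/1 = -25*1 = -25)
d(T) = 2*T
v(D) = -1/30 (v(D) = 1/(2*(-15)) = 1/(-30) = -1/30)
(t + s)/(v(E(k(5))) + 463477) = (-408276 + 124781/64267)/(-1/30 + 463477) = -26238548911/(64267*13904309/30) = -26238548911/64267*30/13904309 = -11748603990/13337137709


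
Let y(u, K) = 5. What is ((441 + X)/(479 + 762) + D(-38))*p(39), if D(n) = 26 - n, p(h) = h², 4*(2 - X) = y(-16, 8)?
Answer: 485903223/4964 ≈ 97885.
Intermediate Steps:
X = ¾ (X = 2 - ¼*5 = 2 - 5/4 = ¾ ≈ 0.75000)
((441 + X)/(479 + 762) + D(-38))*p(39) = ((441 + ¾)/(479 + 762) + (26 - 1*(-38)))*39² = ((1767/4)/1241 + (26 + 38))*1521 = ((1767/4)*(1/1241) + 64)*1521 = (1767/4964 + 64)*1521 = (319463/4964)*1521 = 485903223/4964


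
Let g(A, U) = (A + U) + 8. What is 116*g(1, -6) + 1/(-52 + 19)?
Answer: 11483/33 ≈ 347.97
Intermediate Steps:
g(A, U) = 8 + A + U
116*g(1, -6) + 1/(-52 + 19) = 116*(8 + 1 - 6) + 1/(-52 + 19) = 116*3 + 1/(-33) = 348 - 1/33 = 11483/33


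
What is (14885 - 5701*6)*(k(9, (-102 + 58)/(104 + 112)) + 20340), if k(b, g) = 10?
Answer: -393182350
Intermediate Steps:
(14885 - 5701*6)*(k(9, (-102 + 58)/(104 + 112)) + 20340) = (14885 - 5701*6)*(10 + 20340) = (14885 - 34206)*20350 = -19321*20350 = -393182350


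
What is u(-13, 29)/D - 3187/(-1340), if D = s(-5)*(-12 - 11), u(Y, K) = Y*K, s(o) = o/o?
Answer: 578481/30820 ≈ 18.770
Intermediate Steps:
s(o) = 1
u(Y, K) = K*Y
D = -23 (D = 1*(-12 - 11) = 1*(-23) = -23)
u(-13, 29)/D - 3187/(-1340) = (29*(-13))/(-23) - 3187/(-1340) = -377*(-1/23) - 3187*(-1/1340) = 377/23 + 3187/1340 = 578481/30820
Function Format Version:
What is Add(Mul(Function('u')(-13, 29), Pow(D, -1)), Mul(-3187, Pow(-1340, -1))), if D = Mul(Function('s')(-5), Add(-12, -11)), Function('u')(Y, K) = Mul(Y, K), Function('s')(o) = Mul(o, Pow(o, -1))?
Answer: Rational(578481, 30820) ≈ 18.770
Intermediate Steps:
Function('s')(o) = 1
Function('u')(Y, K) = Mul(K, Y)
D = -23 (D = Mul(1, Add(-12, -11)) = Mul(1, -23) = -23)
Add(Mul(Function('u')(-13, 29), Pow(D, -1)), Mul(-3187, Pow(-1340, -1))) = Add(Mul(Mul(29, -13), Pow(-23, -1)), Mul(-3187, Pow(-1340, -1))) = Add(Mul(-377, Rational(-1, 23)), Mul(-3187, Rational(-1, 1340))) = Add(Rational(377, 23), Rational(3187, 1340)) = Rational(578481, 30820)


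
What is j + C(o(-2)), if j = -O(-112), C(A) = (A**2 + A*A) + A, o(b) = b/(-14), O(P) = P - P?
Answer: 9/49 ≈ 0.18367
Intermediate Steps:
O(P) = 0
o(b) = -b/14 (o(b) = b*(-1/14) = -b/14)
C(A) = A + 2*A**2 (C(A) = (A**2 + A**2) + A = 2*A**2 + A = A + 2*A**2)
j = 0 (j = -1*0 = 0)
j + C(o(-2)) = 0 + (-1/14*(-2))*(1 + 2*(-1/14*(-2))) = 0 + (1 + 2*(1/7))/7 = 0 + (1 + 2/7)/7 = 0 + (1/7)*(9/7) = 0 + 9/49 = 9/49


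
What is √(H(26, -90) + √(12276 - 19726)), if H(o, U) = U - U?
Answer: √5*298^(¼)*√I ≈ 6.5694 + 6.5694*I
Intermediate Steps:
H(o, U) = 0
√(H(26, -90) + √(12276 - 19726)) = √(0 + √(12276 - 19726)) = √(0 + √(-7450)) = √(0 + 5*I*√298) = √(5*I*√298) = √5*298^(¼)*√I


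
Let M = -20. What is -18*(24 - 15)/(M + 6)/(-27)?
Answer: -3/7 ≈ -0.42857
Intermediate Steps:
-18*(24 - 15)/(M + 6)/(-27) = -18*(24 - 15)/(-20 + 6)/(-27) = -18*9/(-14)*(-1)/27 = -18*9*(-1/14)*(-1)/27 = -(-81)*(-1)/(7*27) = -18*1/42 = -3/7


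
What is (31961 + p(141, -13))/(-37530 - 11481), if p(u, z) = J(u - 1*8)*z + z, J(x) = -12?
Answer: -32104/49011 ≈ -0.65504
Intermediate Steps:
p(u, z) = -11*z (p(u, z) = -12*z + z = -11*z)
(31961 + p(141, -13))/(-37530 - 11481) = (31961 - 11*(-13))/(-37530 - 11481) = (31961 + 143)/(-49011) = 32104*(-1/49011) = -32104/49011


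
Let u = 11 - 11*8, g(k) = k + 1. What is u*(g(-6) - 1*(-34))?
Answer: -2233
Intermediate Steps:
g(k) = 1 + k
u = -77 (u = 11 - 88 = -77)
u*(g(-6) - 1*(-34)) = -77*((1 - 6) - 1*(-34)) = -77*(-5 + 34) = -77*29 = -2233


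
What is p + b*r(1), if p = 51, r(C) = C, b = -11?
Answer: 40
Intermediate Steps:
p + b*r(1) = 51 - 11*1 = 51 - 11 = 40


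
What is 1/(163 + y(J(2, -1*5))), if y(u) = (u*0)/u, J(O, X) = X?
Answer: 1/163 ≈ 0.0061350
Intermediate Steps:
y(u) = 0 (y(u) = 0/u = 0)
1/(163 + y(J(2, -1*5))) = 1/(163 + 0) = 1/163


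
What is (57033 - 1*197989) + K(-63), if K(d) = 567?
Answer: -140389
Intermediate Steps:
(57033 - 1*197989) + K(-63) = (57033 - 1*197989) + 567 = (57033 - 197989) + 567 = -140956 + 567 = -140389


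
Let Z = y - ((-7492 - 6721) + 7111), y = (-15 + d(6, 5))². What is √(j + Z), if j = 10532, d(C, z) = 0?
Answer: √17859 ≈ 133.64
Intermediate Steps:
y = 225 (y = (-15 + 0)² = (-15)² = 225)
Z = 7327 (Z = 225 - ((-7492 - 6721) + 7111) = 225 - (-14213 + 7111) = 225 - 1*(-7102) = 225 + 7102 = 7327)
√(j + Z) = √(10532 + 7327) = √17859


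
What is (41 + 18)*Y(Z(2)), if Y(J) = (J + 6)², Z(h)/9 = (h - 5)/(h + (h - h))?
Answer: 13275/4 ≈ 3318.8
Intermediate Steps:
Z(h) = 9*(-5 + h)/h (Z(h) = 9*((h - 5)/(h + (h - h))) = 9*((-5 + h)/(h + 0)) = 9*((-5 + h)/h) = 9*(-5 + h)/h)
Y(J) = (6 + J)²
(41 + 18)*Y(Z(2)) = (41 + 18)*(6 + (9 - 45/2))² = 59*(6 + (9 - 45*½))² = 59*(6 + (9 - 45/2))² = 59*(6 - 27/2)² = 59*(-15/2)² = 59*(225/4) = 13275/4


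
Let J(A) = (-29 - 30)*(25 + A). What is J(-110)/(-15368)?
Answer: -295/904 ≈ -0.32633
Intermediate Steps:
J(A) = -1475 - 59*A (J(A) = -59*(25 + A) = -1475 - 59*A)
J(-110)/(-15368) = (-1475 - 59*(-110))/(-15368) = (-1475 + 6490)*(-1/15368) = 5015*(-1/15368) = -295/904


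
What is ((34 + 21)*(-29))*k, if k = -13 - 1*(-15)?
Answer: -3190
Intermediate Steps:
k = 2 (k = -13 + 15 = 2)
((34 + 21)*(-29))*k = ((34 + 21)*(-29))*2 = (55*(-29))*2 = -1595*2 = -3190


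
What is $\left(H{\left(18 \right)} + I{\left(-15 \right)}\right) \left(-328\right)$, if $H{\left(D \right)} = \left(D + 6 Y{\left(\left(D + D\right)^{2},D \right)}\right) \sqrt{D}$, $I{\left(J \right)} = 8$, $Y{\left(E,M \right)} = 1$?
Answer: $-2624 - 23616 \sqrt{2} \approx -36022.0$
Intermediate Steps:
$H{\left(D \right)} = \sqrt{D} \left(6 + D\right)$ ($H{\left(D \right)} = \left(D + 6 \cdot 1\right) \sqrt{D} = \left(D + 6\right) \sqrt{D} = \left(6 + D\right) \sqrt{D} = \sqrt{D} \left(6 + D\right)$)
$\left(H{\left(18 \right)} + I{\left(-15 \right)}\right) \left(-328\right) = \left(\sqrt{18} \left(6 + 18\right) + 8\right) \left(-328\right) = \left(3 \sqrt{2} \cdot 24 + 8\right) \left(-328\right) = \left(72 \sqrt{2} + 8\right) \left(-328\right) = \left(8 + 72 \sqrt{2}\right) \left(-328\right) = -2624 - 23616 \sqrt{2}$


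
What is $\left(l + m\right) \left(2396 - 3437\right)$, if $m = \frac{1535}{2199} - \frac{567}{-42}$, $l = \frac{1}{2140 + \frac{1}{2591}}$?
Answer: $- \frac{40048618381969}{2709530102} \approx -14781.0$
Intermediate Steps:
$l = \frac{2591}{5544741}$ ($l = \frac{1}{2140 + \frac{1}{2591}} = \frac{1}{\frac{5544741}{2591}} = \frac{2591}{5544741} \approx 0.00046729$)
$m = \frac{62443}{4398}$ ($m = 1535 \cdot \frac{1}{2199} - - \frac{27}{2} = \frac{1535}{2199} + \frac{27}{2} = \frac{62443}{4398} \approx 14.198$)
$\left(l + m\right) \left(2396 - 3437\right) = \left(\frac{2591}{5544741} + \frac{62443}{4398}\right) \left(2396 - 3437\right) = \frac{115413885827}{8128590306} \left(-1041\right) = - \frac{40048618381969}{2709530102}$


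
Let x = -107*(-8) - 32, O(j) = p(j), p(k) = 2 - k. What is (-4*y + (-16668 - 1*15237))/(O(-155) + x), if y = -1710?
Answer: -2785/109 ≈ -25.550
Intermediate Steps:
O(j) = 2 - j
x = 824 (x = 856 - 32 = 824)
(-4*y + (-16668 - 1*15237))/(O(-155) + x) = (-4*(-1710) + (-16668 - 1*15237))/((2 - 1*(-155)) + 824) = (6840 + (-16668 - 15237))/((2 + 155) + 824) = (6840 - 31905)/(157 + 824) = -25065/981 = -25065*1/981 = -2785/109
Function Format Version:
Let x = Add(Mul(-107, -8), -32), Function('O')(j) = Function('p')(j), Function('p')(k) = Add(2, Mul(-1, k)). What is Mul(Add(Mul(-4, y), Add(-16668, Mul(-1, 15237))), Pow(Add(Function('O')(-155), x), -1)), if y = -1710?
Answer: Rational(-2785, 109) ≈ -25.550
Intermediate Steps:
Function('O')(j) = Add(2, Mul(-1, j))
x = 824 (x = Add(856, -32) = 824)
Mul(Add(Mul(-4, y), Add(-16668, Mul(-1, 15237))), Pow(Add(Function('O')(-155), x), -1)) = Mul(Add(Mul(-4, -1710), Add(-16668, Mul(-1, 15237))), Pow(Add(Add(2, Mul(-1, -155)), 824), -1)) = Mul(Add(6840, Add(-16668, -15237)), Pow(Add(Add(2, 155), 824), -1)) = Mul(Add(6840, -31905), Pow(Add(157, 824), -1)) = Mul(-25065, Pow(981, -1)) = Mul(-25065, Rational(1, 981)) = Rational(-2785, 109)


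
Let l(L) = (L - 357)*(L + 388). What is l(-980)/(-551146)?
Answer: -395752/275573 ≈ -1.4361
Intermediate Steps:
l(L) = (-357 + L)*(388 + L)
l(-980)/(-551146) = (-138516 + (-980)**2 + 31*(-980))/(-551146) = (-138516 + 960400 - 30380)*(-1/551146) = 791504*(-1/551146) = -395752/275573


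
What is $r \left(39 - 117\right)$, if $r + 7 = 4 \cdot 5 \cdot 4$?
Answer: $-5694$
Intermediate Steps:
$r = 73$ ($r = -7 + 4 \cdot 5 \cdot 4 = -7 + 20 \cdot 4 = -7 + 80 = 73$)
$r \left(39 - 117\right) = 73 \left(39 - 117\right) = 73 \left(-78\right) = -5694$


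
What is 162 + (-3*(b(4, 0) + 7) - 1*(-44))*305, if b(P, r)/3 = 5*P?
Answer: -47723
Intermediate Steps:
b(P, r) = 15*P (b(P, r) = 3*(5*P) = 15*P)
162 + (-3*(b(4, 0) + 7) - 1*(-44))*305 = 162 + (-3*(15*4 + 7) - 1*(-44))*305 = 162 + (-3*(60 + 7) + 44)*305 = 162 + (-3*67 + 44)*305 = 162 + (-201 + 44)*305 = 162 - 157*305 = 162 - 47885 = -47723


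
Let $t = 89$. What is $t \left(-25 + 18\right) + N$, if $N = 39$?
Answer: $-584$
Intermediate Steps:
$t \left(-25 + 18\right) + N = 89 \left(-25 + 18\right) + 39 = 89 \left(-7\right) + 39 = -623 + 39 = -584$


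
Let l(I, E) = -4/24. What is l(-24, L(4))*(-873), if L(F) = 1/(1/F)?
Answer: 291/2 ≈ 145.50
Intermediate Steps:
L(F) = F
l(I, E) = -1/6 (l(I, E) = -4*1/24 = -1/6)
l(-24, L(4))*(-873) = -1/6*(-873) = 291/2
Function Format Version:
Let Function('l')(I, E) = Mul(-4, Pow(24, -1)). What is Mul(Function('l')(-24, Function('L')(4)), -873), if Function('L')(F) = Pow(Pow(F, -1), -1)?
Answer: Rational(291, 2) ≈ 145.50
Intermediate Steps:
Function('L')(F) = F
Function('l')(I, E) = Rational(-1, 6) (Function('l')(I, E) = Mul(-4, Rational(1, 24)) = Rational(-1, 6))
Mul(Function('l')(-24, Function('L')(4)), -873) = Mul(Rational(-1, 6), -873) = Rational(291, 2)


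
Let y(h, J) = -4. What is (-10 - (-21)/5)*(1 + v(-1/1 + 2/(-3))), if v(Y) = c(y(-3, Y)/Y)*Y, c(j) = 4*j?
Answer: 87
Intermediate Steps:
v(Y) = -16 (v(Y) = (4*(-4/Y))*Y = (-16/Y)*Y = -16)
(-10 - (-21)/5)*(1 + v(-1/1 + 2/(-3))) = (-10 - (-21)/5)*(1 - 16) = (-10 - (-21)/5)*(-15) = (-10 - 1*(-21/5))*(-15) = (-10 + 21/5)*(-15) = -29/5*(-15) = 87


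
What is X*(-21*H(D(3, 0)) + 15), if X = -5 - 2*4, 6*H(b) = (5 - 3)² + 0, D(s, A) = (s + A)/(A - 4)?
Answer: -13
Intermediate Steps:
D(s, A) = (A + s)/(-4 + A)
H(b) = ⅔ (H(b) = ((5 - 3)² + 0)/6 = (2² + 0)/6 = (4 + 0)/6 = (⅙)*4 = ⅔)
X = -13 (X = -5 - 8 = -13)
X*(-21*H(D(3, 0)) + 15) = -13*(-21*⅔ + 15) = -13*(-14 + 15) = -13*1 = -13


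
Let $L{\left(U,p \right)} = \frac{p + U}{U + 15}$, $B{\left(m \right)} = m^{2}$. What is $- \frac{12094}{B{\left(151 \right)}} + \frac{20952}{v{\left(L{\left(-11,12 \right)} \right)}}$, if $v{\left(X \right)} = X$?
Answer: $\frac{1910894114}{22801} \approx 83808.0$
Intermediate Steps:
$L{\left(U,p \right)} = \frac{U + p}{15 + U}$
$- \frac{12094}{B{\left(151 \right)}} + \frac{20952}{v{\left(L{\left(-11,12 \right)} \right)}} = - \frac{12094}{151^{2}} + \frac{20952}{\frac{1}{15 - 11} \left(-11 + 12\right)} = - \frac{12094}{22801} + \frac{20952}{\frac{1}{4} \cdot 1} = \left(-12094\right) \frac{1}{22801} + \frac{20952}{\frac{1}{4} \cdot 1} = - \frac{12094}{22801} + 20952 \frac{1}{\frac{1}{4}} = - \frac{12094}{22801} + 20952 \cdot 4 = - \frac{12094}{22801} + 83808 = \frac{1910894114}{22801}$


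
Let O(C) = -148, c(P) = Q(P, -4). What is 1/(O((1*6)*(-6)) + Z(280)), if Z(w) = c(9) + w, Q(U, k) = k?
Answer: 1/128 ≈ 0.0078125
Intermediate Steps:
c(P) = -4
Z(w) = -4 + w
1/(O((1*6)*(-6)) + Z(280)) = 1/(-148 + (-4 + 280)) = 1/(-148 + 276) = 1/128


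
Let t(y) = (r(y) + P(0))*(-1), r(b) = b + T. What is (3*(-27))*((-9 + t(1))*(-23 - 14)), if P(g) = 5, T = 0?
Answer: -44955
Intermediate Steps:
r(b) = b (r(b) = b + 0 = b)
t(y) = -5 - y (t(y) = (y + 5)*(-1) = (5 + y)*(-1) = -5 - y)
(3*(-27))*((-9 + t(1))*(-23 - 14)) = (3*(-27))*((-9 + (-5 - 1*1))*(-23 - 14)) = -81*(-9 + (-5 - 1))*(-37) = -81*(-9 - 6)*(-37) = -(-1215)*(-37) = -81*555 = -44955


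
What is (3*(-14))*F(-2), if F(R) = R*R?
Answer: -168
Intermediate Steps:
F(R) = R²
(3*(-14))*F(-2) = (3*(-14))*(-2)² = -42*4 = -168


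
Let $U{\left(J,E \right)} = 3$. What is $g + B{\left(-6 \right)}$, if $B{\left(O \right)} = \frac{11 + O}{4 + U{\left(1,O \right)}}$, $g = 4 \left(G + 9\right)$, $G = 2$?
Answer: $\frac{313}{7} \approx 44.714$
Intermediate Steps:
$g = 44$ ($g = 4 \left(2 + 9\right) = 4 \cdot 11 = 44$)
$B{\left(O \right)} = \frac{11}{7} + \frac{O}{7}$ ($B{\left(O \right)} = \frac{11 + O}{4 + 3} = \frac{11 + O}{7} = \left(11 + O\right) \frac{1}{7} = \frac{11}{7} + \frac{O}{7}$)
$g + B{\left(-6 \right)} = 44 + \left(\frac{11}{7} + \frac{1}{7} \left(-6\right)\right) = 44 + \left(\frac{11}{7} - \frac{6}{7}\right) = 44 + \frac{5}{7} = \frac{313}{7}$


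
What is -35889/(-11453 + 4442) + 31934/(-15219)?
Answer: 1884827/623979 ≈ 3.0207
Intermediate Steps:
-35889/(-11453 + 4442) + 31934/(-15219) = -35889/(-7011) + 31934*(-1/15219) = -35889*(-1/7011) - 31934/15219 = 11963/2337 - 31934/15219 = 1884827/623979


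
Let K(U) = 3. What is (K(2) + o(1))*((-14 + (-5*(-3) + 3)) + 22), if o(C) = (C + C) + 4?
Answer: 234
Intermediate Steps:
o(C) = 4 + 2*C (o(C) = 2*C + 4 = 4 + 2*C)
(K(2) + o(1))*((-14 + (-5*(-3) + 3)) + 22) = (3 + (4 + 2*1))*((-14 + (-5*(-3) + 3)) + 22) = (3 + (4 + 2))*((-14 + (15 + 3)) + 22) = (3 + 6)*((-14 + 18) + 22) = 9*(4 + 22) = 9*26 = 234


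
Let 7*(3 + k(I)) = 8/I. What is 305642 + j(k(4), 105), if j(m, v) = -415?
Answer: 305227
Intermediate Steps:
k(I) = -3 + 8/(7*I) (k(I) = -3 + (8/I)/7 = -3 + 8/(7*I))
305642 + j(k(4), 105) = 305642 - 415 = 305227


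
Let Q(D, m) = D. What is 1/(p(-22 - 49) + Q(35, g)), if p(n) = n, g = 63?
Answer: -1/36 ≈ -0.027778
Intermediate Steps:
1/(p(-22 - 49) + Q(35, g)) = 1/((-22 - 49) + 35) = 1/(-71 + 35) = 1/(-36) = -1/36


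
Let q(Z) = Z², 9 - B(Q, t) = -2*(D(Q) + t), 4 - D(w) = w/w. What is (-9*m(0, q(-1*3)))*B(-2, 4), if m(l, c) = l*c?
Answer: 0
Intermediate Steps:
D(w) = 3 (D(w) = 4 - w/w = 4 - 1*1 = 4 - 1 = 3)
B(Q, t) = 15 + 2*t (B(Q, t) = 9 - (-2)*(3 + t) = 9 - (-6 - 2*t) = 9 + (6 + 2*t) = 15 + 2*t)
m(l, c) = c*l
(-9*m(0, q(-1*3)))*B(-2, 4) = (-9*(-1*3)²*0)*(15 + 2*4) = (-9*(-3)²*0)*(15 + 8) = -81*0*23 = -9*0*23 = 0*23 = 0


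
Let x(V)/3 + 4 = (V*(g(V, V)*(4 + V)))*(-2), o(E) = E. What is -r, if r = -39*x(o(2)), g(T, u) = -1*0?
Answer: -468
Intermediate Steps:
g(T, u) = 0
x(V) = -12 (x(V) = -12 + 3*((V*(0*(4 + V)))*(-2)) = -12 + 3*((V*0)*(-2)) = -12 + 3*(0*(-2)) = -12 + 3*0 = -12 + 0 = -12)
r = 468 (r = -39*(-12) = 468)
-r = -1*468 = -468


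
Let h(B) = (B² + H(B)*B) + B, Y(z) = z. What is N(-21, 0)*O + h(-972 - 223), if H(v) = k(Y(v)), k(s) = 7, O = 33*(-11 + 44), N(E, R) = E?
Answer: 1395596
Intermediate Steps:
O = 1089 (O = 33*33 = 1089)
H(v) = 7
h(B) = B² + 8*B (h(B) = (B² + 7*B) + B = B² + 8*B)
N(-21, 0)*O + h(-972 - 223) = -21*1089 + (-972 - 223)*(8 + (-972 - 223)) = -22869 - 1195*(8 - 1195) = -22869 - 1195*(-1187) = -22869 + 1418465 = 1395596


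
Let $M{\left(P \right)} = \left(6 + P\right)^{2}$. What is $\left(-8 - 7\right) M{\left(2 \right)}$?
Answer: $-960$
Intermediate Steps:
$\left(-8 - 7\right) M{\left(2 \right)} = \left(-8 - 7\right) \left(6 + 2\right)^{2} = \left(-8 - 7\right) 8^{2} = \left(-15\right) 64 = -960$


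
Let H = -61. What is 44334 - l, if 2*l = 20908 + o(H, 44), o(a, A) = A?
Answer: 33858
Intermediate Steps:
l = 10476 (l = (20908 + 44)/2 = (1/2)*20952 = 10476)
44334 - l = 44334 - 1*10476 = 44334 - 10476 = 33858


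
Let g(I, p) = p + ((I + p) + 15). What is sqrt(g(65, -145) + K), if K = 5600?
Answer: 7*sqrt(110) ≈ 73.417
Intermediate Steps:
g(I, p) = 15 + I + 2*p (g(I, p) = p + (15 + I + p) = 15 + I + 2*p)
sqrt(g(65, -145) + K) = sqrt((15 + 65 + 2*(-145)) + 5600) = sqrt((15 + 65 - 290) + 5600) = sqrt(-210 + 5600) = sqrt(5390) = 7*sqrt(110)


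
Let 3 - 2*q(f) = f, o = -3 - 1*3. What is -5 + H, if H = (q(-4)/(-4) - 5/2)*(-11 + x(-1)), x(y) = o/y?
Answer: 95/8 ≈ 11.875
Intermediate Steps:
o = -6 (o = -3 - 3 = -6)
q(f) = 3/2 - f/2
x(y) = -6/y
H = 135/8 (H = ((3/2 - ½*(-4))/(-4) - 5/2)*(-11 - 6/(-1)) = ((3/2 + 2)*(-¼) - 5*½)*(-11 - 6*(-1)) = ((7/2)*(-¼) - 5/2)*(-11 + 6) = (-7/8 - 5/2)*(-5) = -27/8*(-5) = 135/8 ≈ 16.875)
-5 + H = -5 + 135/8 = 95/8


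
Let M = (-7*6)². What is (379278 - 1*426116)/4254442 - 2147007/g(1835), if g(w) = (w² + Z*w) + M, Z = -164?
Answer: -1546336339026/2175472753943 ≈ -0.71080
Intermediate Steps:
M = 1764 (M = (-42)² = 1764)
g(w) = 1764 + w² - 164*w (g(w) = (w² - 164*w) + 1764 = 1764 + w² - 164*w)
(379278 - 1*426116)/4254442 - 2147007/g(1835) = (379278 - 1*426116)/4254442 - 2147007/(1764 + 1835² - 164*1835) = (379278 - 426116)*(1/4254442) - 2147007/(1764 + 3367225 - 300940) = -46838*1/4254442 - 2147007/3068049 = -23419/2127221 - 2147007*1/3068049 = -23419/2127221 - 715669/1022683 = -1546336339026/2175472753943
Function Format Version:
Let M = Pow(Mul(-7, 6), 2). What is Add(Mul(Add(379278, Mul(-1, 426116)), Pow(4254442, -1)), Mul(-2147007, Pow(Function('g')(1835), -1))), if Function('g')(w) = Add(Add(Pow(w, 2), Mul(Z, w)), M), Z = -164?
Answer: Rational(-1546336339026, 2175472753943) ≈ -0.71080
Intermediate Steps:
M = 1764 (M = Pow(-42, 2) = 1764)
Function('g')(w) = Add(1764, Pow(w, 2), Mul(-164, w)) (Function('g')(w) = Add(Add(Pow(w, 2), Mul(-164, w)), 1764) = Add(1764, Pow(w, 2), Mul(-164, w)))
Add(Mul(Add(379278, Mul(-1, 426116)), Pow(4254442, -1)), Mul(-2147007, Pow(Function('g')(1835), -1))) = Add(Mul(Add(379278, Mul(-1, 426116)), Pow(4254442, -1)), Mul(-2147007, Pow(Add(1764, Pow(1835, 2), Mul(-164, 1835)), -1))) = Add(Mul(Add(379278, -426116), Rational(1, 4254442)), Mul(-2147007, Pow(Add(1764, 3367225, -300940), -1))) = Add(Mul(-46838, Rational(1, 4254442)), Mul(-2147007, Pow(3068049, -1))) = Add(Rational(-23419, 2127221), Mul(-2147007, Rational(1, 3068049))) = Add(Rational(-23419, 2127221), Rational(-715669, 1022683)) = Rational(-1546336339026, 2175472753943)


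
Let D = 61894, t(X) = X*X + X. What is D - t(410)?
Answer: -106616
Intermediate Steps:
t(X) = X + X**2 (t(X) = X**2 + X = X + X**2)
D - t(410) = 61894 - 410*(1 + 410) = 61894 - 410*411 = 61894 - 1*168510 = 61894 - 168510 = -106616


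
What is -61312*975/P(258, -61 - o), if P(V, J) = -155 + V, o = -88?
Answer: -59779200/103 ≈ -5.8038e+5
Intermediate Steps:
-61312*975/P(258, -61 - o) = -61312*975/(-155 + 258) = -61312/(103/975) = -61312/(103*(1/975)) = -61312/103/975 = -61312*975/103 = -59779200/103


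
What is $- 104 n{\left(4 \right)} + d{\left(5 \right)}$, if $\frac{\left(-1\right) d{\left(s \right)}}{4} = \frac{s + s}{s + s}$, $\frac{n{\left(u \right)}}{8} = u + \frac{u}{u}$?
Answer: $-4164$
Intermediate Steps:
$n{\left(u \right)} = 8 + 8 u$ ($n{\left(u \right)} = 8 \left(u + \frac{u}{u}\right) = 8 \left(u + 1\right) = 8 \left(1 + u\right) = 8 + 8 u$)
$d{\left(s \right)} = -4$ ($d{\left(s \right)} = - 4 \frac{s + s}{s + s} = - 4 \frac{2 s}{2 s} = - 4 \cdot 2 s \frac{1}{2 s} = \left(-4\right) 1 = -4$)
$- 104 n{\left(4 \right)} + d{\left(5 \right)} = - 104 \left(8 + 8 \cdot 4\right) - 4 = - 104 \left(8 + 32\right) - 4 = \left(-104\right) 40 - 4 = -4160 - 4 = -4164$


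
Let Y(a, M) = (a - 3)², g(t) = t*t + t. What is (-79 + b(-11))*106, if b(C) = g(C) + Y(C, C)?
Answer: 24062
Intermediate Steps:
g(t) = t + t² (g(t) = t² + t = t + t²)
Y(a, M) = (-3 + a)²
b(C) = (-3 + C)² + C*(1 + C) (b(C) = C*(1 + C) + (-3 + C)² = (-3 + C)² + C*(1 + C))
(-79 + b(-11))*106 = (-79 + ((-3 - 11)² - 11*(1 - 11)))*106 = (-79 + ((-14)² - 11*(-10)))*106 = (-79 + (196 + 110))*106 = (-79 + 306)*106 = 227*106 = 24062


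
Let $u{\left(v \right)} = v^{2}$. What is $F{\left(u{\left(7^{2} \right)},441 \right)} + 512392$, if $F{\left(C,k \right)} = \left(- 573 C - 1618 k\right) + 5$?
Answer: $-1576914$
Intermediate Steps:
$F{\left(C,k \right)} = 5 - 1618 k - 573 C$ ($F{\left(C,k \right)} = \left(- 1618 k - 573 C\right) + 5 = 5 - 1618 k - 573 C$)
$F{\left(u{\left(7^{2} \right)},441 \right)} + 512392 = \left(5 - 713538 - 573 \left(7^{2}\right)^{2}\right) + 512392 = \left(5 - 713538 - 573 \cdot 49^{2}\right) + 512392 = \left(5 - 713538 - 1375773\right) + 512392 = -2089306 + 512392 = -1576914$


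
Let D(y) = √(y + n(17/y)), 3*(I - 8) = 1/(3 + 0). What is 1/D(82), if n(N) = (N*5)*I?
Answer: 3*√5471122/66721 ≈ 0.10517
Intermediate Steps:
I = 73/9 (I = 8 + 1/(3*(3 + 0)) = 8 + (⅓)/3 = 8 + (⅓)*(⅓) = 8 + ⅑ = 73/9 ≈ 8.1111)
n(N) = 365*N/9 (n(N) = (N*5)*(73/9) = (5*N)*(73/9) = 365*N/9)
D(y) = √(y + 6205/(9*y)) (D(y) = √(y + 365*(17/y)/9) = √(y + 6205/(9*y)))
1/D(82) = 1/(√(9*82 + 6205/82)/3) = 1/(√(738 + 6205*(1/82))/3) = 1/(√(738 + 6205/82)/3) = 1/(√(66721/82)/3) = 1/((√5471122/82)/3) = 1/(√5471122/246) = 3*√5471122/66721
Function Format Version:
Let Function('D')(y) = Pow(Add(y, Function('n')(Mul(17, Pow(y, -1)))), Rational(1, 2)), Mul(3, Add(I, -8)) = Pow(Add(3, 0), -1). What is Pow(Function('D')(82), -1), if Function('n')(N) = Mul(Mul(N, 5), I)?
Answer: Mul(Rational(3, 66721), Pow(5471122, Rational(1, 2))) ≈ 0.10517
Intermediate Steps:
I = Rational(73, 9) (I = Add(8, Mul(Rational(1, 3), Pow(Add(3, 0), -1))) = Add(8, Mul(Rational(1, 3), Pow(3, -1))) = Add(8, Mul(Rational(1, 3), Rational(1, 3))) = Add(8, Rational(1, 9)) = Rational(73, 9) ≈ 8.1111)
Function('n')(N) = Mul(Rational(365, 9), N) (Function('n')(N) = Mul(Mul(N, 5), Rational(73, 9)) = Mul(Mul(5, N), Rational(73, 9)) = Mul(Rational(365, 9), N))
Function('D')(y) = Pow(Add(y, Mul(Rational(6205, 9), Pow(y, -1))), Rational(1, 2)) (Function('D')(y) = Pow(Add(y, Mul(Rational(365, 9), Mul(17, Pow(y, -1)))), Rational(1, 2)) = Pow(Add(y, Mul(Rational(6205, 9), Pow(y, -1))), Rational(1, 2)))
Pow(Function('D')(82), -1) = Pow(Mul(Rational(1, 3), Pow(Add(Mul(9, 82), Mul(6205, Pow(82, -1))), Rational(1, 2))), -1) = Pow(Mul(Rational(1, 3), Pow(Add(738, Mul(6205, Rational(1, 82))), Rational(1, 2))), -1) = Pow(Mul(Rational(1, 3), Pow(Add(738, Rational(6205, 82)), Rational(1, 2))), -1) = Pow(Mul(Rational(1, 3), Pow(Rational(66721, 82), Rational(1, 2))), -1) = Pow(Mul(Rational(1, 3), Mul(Rational(1, 82), Pow(5471122, Rational(1, 2)))), -1) = Pow(Mul(Rational(1, 246), Pow(5471122, Rational(1, 2))), -1) = Mul(Rational(3, 66721), Pow(5471122, Rational(1, 2)))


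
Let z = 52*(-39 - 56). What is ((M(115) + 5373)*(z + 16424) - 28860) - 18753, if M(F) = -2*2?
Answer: 61609983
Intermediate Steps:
M(F) = -4
z = -4940 (z = 52*(-95) = -4940)
((M(115) + 5373)*(z + 16424) - 28860) - 18753 = ((-4 + 5373)*(-4940 + 16424) - 28860) - 18753 = (5369*11484 - 28860) - 18753 = (61657596 - 28860) - 18753 = 61628736 - 18753 = 61609983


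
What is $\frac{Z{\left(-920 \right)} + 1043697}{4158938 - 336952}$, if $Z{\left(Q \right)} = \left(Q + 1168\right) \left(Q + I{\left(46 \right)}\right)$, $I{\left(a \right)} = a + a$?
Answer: $\frac{838353}{3821986} \approx 0.21935$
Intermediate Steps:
$I{\left(a \right)} = 2 a$
$Z{\left(Q \right)} = \left(92 + Q\right) \left(1168 + Q\right)$ ($Z{\left(Q \right)} = \left(Q + 1168\right) \left(Q + 2 \cdot 46\right) = \left(1168 + Q\right) \left(Q + 92\right) = \left(1168 + Q\right) \left(92 + Q\right) = \left(92 + Q\right) \left(1168 + Q\right)$)
$\frac{Z{\left(-920 \right)} + 1043697}{4158938 - 336952} = \frac{\left(107456 + \left(-920\right)^{2} + 1260 \left(-920\right)\right) + 1043697}{4158938 - 336952} = \frac{\left(107456 + 846400 - 1159200\right) + 1043697}{4158938 - 336952} = \frac{-205344 + 1043697}{4158938 - 336952} = \frac{838353}{3821986}$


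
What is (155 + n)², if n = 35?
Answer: 36100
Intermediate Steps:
(155 + n)² = (155 + 35)² = 190² = 36100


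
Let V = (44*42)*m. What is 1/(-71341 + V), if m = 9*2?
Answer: -1/38077 ≈ -2.6263e-5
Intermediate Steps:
m = 18
V = 33264 (V = (44*42)*18 = 1848*18 = 33264)
1/(-71341 + V) = 1/(-71341 + 33264) = 1/(-38077) = -1/38077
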